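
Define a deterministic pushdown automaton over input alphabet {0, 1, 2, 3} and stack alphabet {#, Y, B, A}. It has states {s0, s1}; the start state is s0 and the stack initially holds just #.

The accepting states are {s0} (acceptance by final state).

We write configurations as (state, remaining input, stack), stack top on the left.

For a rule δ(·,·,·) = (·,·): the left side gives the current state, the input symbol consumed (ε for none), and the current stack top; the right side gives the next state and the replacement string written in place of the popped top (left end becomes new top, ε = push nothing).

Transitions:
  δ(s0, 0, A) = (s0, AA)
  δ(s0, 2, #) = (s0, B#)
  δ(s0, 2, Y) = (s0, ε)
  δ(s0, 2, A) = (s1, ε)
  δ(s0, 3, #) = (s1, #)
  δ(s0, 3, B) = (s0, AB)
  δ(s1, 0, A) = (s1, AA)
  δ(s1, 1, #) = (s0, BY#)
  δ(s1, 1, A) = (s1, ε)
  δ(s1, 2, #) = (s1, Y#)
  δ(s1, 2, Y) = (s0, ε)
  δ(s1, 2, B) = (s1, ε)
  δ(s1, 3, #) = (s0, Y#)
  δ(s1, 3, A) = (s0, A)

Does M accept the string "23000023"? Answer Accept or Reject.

Accept

(s0, 23000023, #)
  read 2, top #: go to s0, push B# → (s0, 3000023, B#)
  read 3, top B: go to s0, push AB → (s0, 000023, AB#)
  read 0, top A: go to s0, push AA → (s0, 00023, AAB#)
  read 0, top A: go to s0, push AA → (s0, 0023, AAAB#)
  read 0, top A: go to s0, push AA → (s0, 023, AAAAB#)
  read 0, top A: go to s0, push AA → (s0, 23, AAAAAB#)
  read 2, top A: go to s1, push ε → (s1, 3, AAAAB#)
  read 3, top A: go to s0, push A → (s0, ε, AAAAB#)
All input consumed; state s0 ∈ F.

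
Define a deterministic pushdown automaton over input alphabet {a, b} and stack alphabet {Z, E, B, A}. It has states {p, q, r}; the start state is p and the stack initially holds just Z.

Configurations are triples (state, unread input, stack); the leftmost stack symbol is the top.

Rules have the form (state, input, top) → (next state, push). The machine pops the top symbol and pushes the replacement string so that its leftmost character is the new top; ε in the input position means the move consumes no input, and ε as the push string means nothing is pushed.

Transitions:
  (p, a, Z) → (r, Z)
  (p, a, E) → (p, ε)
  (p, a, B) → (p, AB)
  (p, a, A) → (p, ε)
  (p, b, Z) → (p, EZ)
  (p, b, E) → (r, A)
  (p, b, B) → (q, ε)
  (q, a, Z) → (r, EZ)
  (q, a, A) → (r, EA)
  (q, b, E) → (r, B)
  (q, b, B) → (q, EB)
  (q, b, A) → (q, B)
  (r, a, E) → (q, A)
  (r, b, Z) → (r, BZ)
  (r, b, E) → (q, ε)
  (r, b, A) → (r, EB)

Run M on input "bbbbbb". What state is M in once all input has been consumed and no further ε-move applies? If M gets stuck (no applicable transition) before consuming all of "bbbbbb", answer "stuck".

(p, bbbbbb, Z) ⊢ (p, bbbbb, EZ) ⊢ (r, bbbb, AZ) ⊢ (r, bbb, EBZ) ⊢ (q, bb, BZ) ⊢ (q, b, EBZ) ⊢ (r, ε, BBZ)
All input consumed; M is in state r.

r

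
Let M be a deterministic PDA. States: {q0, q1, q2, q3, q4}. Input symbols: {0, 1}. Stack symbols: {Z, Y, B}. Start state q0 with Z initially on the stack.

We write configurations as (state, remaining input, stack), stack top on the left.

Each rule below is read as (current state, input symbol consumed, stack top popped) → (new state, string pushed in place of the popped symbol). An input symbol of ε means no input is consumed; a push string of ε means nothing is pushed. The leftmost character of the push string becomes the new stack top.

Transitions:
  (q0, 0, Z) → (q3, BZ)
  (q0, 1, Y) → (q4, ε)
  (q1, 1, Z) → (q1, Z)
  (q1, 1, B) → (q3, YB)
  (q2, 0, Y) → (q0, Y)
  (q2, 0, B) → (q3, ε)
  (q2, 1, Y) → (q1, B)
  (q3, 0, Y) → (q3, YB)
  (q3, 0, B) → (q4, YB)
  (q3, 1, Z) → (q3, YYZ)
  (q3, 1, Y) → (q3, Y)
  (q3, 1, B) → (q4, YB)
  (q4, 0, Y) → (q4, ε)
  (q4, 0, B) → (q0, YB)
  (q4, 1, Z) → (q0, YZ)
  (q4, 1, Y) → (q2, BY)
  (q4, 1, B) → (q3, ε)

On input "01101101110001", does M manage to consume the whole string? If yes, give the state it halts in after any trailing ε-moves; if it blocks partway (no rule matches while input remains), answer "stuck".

q3

(q0, 01101101110001, Z)
  read 0, top Z: go to q3, push BZ → (q3, 1101101110001, BZ)
  read 1, top B: go to q4, push YB → (q4, 101101110001, YBZ)
  read 1, top Y: go to q2, push BY → (q2, 01101110001, BYBZ)
  read 0, top B: go to q3, push ε → (q3, 1101110001, YBZ)
  read 1, top Y: go to q3, push Y → (q3, 101110001, YBZ)
  read 1, top Y: go to q3, push Y → (q3, 01110001, YBZ)
  read 0, top Y: go to q3, push YB → (q3, 1110001, YBBZ)
  read 1, top Y: go to q3, push Y → (q3, 110001, YBBZ)
  read 1, top Y: go to q3, push Y → (q3, 10001, YBBZ)
  read 1, top Y: go to q3, push Y → (q3, 0001, YBBZ)
  read 0, top Y: go to q3, push YB → (q3, 001, YBBBZ)
  read 0, top Y: go to q3, push YB → (q3, 01, YBBBBZ)
  read 0, top Y: go to q3, push YB → (q3, 1, YBBBBBZ)
  read 1, top Y: go to q3, push Y → (q3, ε, YBBBBBZ)
All input consumed; M is in state q3.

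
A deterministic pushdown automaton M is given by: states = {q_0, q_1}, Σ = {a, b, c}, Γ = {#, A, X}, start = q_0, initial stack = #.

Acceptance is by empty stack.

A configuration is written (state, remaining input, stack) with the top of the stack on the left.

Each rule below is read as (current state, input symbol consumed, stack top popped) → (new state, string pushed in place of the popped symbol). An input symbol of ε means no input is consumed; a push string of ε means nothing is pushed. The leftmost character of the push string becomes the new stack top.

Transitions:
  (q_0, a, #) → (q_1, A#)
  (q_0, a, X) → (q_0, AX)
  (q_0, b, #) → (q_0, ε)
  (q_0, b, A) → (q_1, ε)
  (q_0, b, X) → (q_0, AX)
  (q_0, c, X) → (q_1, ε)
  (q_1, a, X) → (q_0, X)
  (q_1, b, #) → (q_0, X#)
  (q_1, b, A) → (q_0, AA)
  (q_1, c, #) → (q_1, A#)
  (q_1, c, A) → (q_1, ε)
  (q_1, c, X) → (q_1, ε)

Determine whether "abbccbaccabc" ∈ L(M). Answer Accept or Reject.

Reject

(q_0, abbccbaccabc, #)
  read a, top #: go to q_1, push A# → (q_1, bbccbaccabc, A#)
  read b, top A: go to q_0, push AA → (q_0, bccbaccabc, AA#)
  read b, top A: go to q_1, push ε → (q_1, ccbaccabc, A#)
  read c, top A: go to q_1, push ε → (q_1, cbaccabc, #)
  read c, top #: go to q_1, push A# → (q_1, baccabc, A#)
  read b, top A: go to q_0, push AA → (q_0, accabc, AA#)
No transition applies at (q_0, accabc, AA#); input not fully consumed.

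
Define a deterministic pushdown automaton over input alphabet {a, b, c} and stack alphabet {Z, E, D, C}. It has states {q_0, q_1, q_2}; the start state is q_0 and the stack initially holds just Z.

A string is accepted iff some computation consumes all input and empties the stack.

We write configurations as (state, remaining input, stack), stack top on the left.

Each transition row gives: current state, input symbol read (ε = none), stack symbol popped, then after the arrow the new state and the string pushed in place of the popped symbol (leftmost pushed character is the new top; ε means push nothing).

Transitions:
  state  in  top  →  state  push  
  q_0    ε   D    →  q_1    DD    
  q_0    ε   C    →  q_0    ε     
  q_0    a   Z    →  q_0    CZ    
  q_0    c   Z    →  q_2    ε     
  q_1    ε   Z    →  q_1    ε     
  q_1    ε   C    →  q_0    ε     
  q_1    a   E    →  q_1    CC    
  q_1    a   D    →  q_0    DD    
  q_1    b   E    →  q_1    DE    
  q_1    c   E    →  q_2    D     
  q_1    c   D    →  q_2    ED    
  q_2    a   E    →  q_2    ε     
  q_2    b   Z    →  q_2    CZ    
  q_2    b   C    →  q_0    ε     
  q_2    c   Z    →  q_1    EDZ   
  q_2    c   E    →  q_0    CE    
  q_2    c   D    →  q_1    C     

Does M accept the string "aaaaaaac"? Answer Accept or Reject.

Accept

(q_0, aaaaaaac, Z) ⊢ (q_0, aaaaaac, CZ) ⊢ (q_0, aaaaaac, Z) ⊢ (q_0, aaaaac, CZ) ⊢ (q_0, aaaaac, Z) ⊢ (q_0, aaaac, CZ) ⊢ (q_0, aaaac, Z) ⊢ (q_0, aaac, CZ) ⊢ (q_0, aaac, Z) ⊢ (q_0, aac, CZ) ⊢ (q_0, aac, Z) ⊢ (q_0, ac, CZ) ⊢ (q_0, ac, Z) ⊢ (q_0, c, CZ) ⊢ (q_0, c, Z) ⊢ (q_2, ε, ε)
All input consumed and the stack is empty.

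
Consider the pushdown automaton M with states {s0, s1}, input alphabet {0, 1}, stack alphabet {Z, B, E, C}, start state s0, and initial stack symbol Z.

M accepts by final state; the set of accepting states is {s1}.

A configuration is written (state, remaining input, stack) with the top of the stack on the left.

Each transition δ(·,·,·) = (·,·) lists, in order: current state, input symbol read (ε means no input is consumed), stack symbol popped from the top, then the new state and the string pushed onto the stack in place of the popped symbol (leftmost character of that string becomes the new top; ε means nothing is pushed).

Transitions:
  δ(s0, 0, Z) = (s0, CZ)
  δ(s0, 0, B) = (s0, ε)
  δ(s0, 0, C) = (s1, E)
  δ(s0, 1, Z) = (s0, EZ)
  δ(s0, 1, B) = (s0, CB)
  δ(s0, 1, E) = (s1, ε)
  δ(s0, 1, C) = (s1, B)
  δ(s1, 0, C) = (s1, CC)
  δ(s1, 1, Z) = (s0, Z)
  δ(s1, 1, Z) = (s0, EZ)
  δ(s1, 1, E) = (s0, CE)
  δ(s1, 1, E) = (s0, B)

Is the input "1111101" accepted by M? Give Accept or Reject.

One accepting computation: (s0, 1111101, Z) ⊢ (s0, 111101, EZ) ⊢ (s1, 11101, Z) ⊢ (s0, 1101, EZ) ⊢ (s1, 101, Z) ⊢ (s0, 01, Z) ⊢ (s0, 1, CZ) ⊢ (s1, ε, BZ)
All input consumed and state s1 ∈ F.

Accept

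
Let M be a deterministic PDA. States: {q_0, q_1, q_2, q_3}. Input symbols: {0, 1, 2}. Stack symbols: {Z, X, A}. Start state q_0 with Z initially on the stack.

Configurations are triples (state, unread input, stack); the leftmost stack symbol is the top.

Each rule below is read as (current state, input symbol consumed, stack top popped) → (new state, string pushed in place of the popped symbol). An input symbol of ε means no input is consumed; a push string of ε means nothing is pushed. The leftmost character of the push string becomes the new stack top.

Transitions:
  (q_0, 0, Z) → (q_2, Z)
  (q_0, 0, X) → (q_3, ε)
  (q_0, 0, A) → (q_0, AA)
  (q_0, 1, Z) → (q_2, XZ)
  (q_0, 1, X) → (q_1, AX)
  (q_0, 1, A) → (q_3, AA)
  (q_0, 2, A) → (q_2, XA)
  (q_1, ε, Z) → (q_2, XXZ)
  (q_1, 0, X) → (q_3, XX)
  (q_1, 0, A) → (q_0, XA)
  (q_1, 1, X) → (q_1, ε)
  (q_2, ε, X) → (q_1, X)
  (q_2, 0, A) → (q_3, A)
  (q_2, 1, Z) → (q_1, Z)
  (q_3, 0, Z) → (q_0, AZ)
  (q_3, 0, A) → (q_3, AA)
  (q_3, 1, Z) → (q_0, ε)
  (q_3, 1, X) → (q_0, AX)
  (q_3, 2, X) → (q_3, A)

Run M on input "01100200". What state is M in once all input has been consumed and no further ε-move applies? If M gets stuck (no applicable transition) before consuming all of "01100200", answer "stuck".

stuck

(q_0, 01100200, Z)
  read 0, top Z: go to q_2, push Z → (q_2, 1100200, Z)
  read 1, top Z: go to q_1, push Z → (q_1, 100200, Z)
  ε-move, top Z: go to q_2, push XXZ → (q_2, 100200, XXZ)
  ε-move, top X: go to q_1, push X → (q_1, 100200, XXZ)
  read 1, top X: go to q_1, push ε → (q_1, 00200, XZ)
  read 0, top X: go to q_3, push XX → (q_3, 0200, XXZ)
No transition for (q_3, 0, top X); M blocks with input 0200 remaining.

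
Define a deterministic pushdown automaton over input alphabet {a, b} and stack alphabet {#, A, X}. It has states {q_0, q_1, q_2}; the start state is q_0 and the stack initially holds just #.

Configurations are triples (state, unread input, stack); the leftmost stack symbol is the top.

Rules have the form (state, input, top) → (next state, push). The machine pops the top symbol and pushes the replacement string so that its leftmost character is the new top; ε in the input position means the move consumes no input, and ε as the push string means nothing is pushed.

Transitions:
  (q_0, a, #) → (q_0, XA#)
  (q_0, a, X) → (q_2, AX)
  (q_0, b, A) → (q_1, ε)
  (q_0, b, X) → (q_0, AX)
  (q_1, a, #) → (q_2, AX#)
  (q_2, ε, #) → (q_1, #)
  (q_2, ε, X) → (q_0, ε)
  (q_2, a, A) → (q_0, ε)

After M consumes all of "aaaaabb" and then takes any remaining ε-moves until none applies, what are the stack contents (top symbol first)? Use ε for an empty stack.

(q_0, aaaaabb, #)
  read a, top #: go to q_0, push XA# → (q_0, aaaabb, XA#)
  read a, top X: go to q_2, push AX → (q_2, aaabb, AXA#)
  read a, top A: go to q_0, push ε → (q_0, aabb, XA#)
  read a, top X: go to q_2, push AX → (q_2, abb, AXA#)
  read a, top A: go to q_0, push ε → (q_0, bb, XA#)
  read b, top X: go to q_0, push AX → (q_0, b, AXA#)
  read b, top A: go to q_1, push ε → (q_1, ε, XA#)
All input consumed in state q_1 with stack XA#.

XA#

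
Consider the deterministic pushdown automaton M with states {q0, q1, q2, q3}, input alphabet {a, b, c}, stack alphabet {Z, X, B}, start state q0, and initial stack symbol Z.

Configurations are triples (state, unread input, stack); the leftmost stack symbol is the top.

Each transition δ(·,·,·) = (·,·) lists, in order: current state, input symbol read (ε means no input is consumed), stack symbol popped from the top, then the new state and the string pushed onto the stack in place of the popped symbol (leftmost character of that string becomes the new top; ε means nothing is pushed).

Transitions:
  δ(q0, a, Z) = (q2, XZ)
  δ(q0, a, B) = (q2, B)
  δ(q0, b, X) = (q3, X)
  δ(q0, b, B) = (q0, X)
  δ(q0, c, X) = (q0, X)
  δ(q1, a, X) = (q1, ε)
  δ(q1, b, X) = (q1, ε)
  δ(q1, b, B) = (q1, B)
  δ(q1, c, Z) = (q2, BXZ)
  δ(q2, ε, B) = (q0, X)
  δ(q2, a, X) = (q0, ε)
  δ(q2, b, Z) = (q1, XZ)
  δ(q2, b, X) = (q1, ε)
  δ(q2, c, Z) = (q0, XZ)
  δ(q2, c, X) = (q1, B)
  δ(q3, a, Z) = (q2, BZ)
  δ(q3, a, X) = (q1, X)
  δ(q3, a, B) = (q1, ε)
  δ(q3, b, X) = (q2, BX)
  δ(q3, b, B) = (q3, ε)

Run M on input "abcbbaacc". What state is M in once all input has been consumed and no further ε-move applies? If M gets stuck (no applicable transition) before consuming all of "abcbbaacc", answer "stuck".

(q0, abcbbaacc, Z) ⊢ (q2, bcbbaacc, XZ) ⊢ (q1, cbbaacc, Z) ⊢ (q2, bbaacc, BXZ) ⊢ (q0, bbaacc, XXZ) ⊢ (q3, baacc, XXZ) ⊢ (q2, aacc, BXXZ) ⊢ (q0, aacc, XXXZ)
No transition for (q0, a, top X); M blocks with input aacc remaining.

stuck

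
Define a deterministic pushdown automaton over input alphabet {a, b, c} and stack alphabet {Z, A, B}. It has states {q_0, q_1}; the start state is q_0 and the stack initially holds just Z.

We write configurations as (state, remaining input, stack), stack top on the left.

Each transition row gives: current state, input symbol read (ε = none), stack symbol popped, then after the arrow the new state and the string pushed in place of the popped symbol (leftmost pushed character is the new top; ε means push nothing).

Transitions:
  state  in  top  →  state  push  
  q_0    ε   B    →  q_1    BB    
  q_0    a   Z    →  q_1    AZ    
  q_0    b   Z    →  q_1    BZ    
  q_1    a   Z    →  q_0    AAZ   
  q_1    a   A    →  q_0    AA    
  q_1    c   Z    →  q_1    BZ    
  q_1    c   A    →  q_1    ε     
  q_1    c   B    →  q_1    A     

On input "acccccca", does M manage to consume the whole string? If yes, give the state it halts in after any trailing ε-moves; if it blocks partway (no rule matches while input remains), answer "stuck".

(q_0, acccccca, Z)
  read a, top Z: go to q_1, push AZ → (q_1, cccccca, AZ)
  read c, top A: go to q_1, push ε → (q_1, ccccca, Z)
  read c, top Z: go to q_1, push BZ → (q_1, cccca, BZ)
  read c, top B: go to q_1, push A → (q_1, ccca, AZ)
  read c, top A: go to q_1, push ε → (q_1, cca, Z)
  read c, top Z: go to q_1, push BZ → (q_1, ca, BZ)
  read c, top B: go to q_1, push A → (q_1, a, AZ)
  read a, top A: go to q_0, push AA → (q_0, ε, AAZ)
All input consumed; M is in state q_0.

q_0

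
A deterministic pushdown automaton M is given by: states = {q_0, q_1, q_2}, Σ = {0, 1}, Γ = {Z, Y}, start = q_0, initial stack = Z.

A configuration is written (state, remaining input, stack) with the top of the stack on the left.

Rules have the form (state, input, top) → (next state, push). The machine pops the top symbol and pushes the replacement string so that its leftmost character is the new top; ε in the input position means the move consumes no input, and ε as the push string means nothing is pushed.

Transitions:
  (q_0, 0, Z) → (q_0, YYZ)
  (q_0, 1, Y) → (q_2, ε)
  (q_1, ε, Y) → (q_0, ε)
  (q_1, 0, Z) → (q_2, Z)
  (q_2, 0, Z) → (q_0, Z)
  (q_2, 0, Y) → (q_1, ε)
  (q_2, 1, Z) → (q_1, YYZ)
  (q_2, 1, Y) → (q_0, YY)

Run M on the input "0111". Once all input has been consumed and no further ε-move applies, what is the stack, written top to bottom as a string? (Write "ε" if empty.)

(q_0, 0111, Z)
  read 0, top Z: go to q_0, push YYZ → (q_0, 111, YYZ)
  read 1, top Y: go to q_2, push ε → (q_2, 11, YZ)
  read 1, top Y: go to q_0, push YY → (q_0, 1, YYZ)
  read 1, top Y: go to q_2, push ε → (q_2, ε, YZ)
All input consumed in state q_2 with stack YZ.

YZ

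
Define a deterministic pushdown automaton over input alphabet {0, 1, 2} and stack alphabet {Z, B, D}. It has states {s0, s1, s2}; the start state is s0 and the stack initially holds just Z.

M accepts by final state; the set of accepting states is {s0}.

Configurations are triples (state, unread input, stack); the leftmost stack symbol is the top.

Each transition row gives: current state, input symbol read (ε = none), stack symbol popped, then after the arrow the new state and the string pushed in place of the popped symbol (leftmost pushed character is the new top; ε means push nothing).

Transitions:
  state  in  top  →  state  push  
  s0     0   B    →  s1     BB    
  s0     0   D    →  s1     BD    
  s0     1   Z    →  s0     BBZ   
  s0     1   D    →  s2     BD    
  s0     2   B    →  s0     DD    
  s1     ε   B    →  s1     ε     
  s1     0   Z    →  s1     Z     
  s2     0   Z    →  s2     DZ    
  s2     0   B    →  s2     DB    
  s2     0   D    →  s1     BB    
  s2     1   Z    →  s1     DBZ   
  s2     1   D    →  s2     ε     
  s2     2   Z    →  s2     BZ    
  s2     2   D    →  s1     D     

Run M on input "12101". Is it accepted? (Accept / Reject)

Reject

(s0, 12101, Z)
  read 1, top Z: go to s0, push BBZ → (s0, 2101, BBZ)
  read 2, top B: go to s0, push DD → (s0, 101, DDBZ)
  read 1, top D: go to s2, push BD → (s2, 01, BDDBZ)
  read 0, top B: go to s2, push DB → (s2, 1, DBDDBZ)
  read 1, top D: go to s2, push ε → (s2, ε, BDDBZ)
All input consumed; state s2 ∉ F and no further ε-move applies.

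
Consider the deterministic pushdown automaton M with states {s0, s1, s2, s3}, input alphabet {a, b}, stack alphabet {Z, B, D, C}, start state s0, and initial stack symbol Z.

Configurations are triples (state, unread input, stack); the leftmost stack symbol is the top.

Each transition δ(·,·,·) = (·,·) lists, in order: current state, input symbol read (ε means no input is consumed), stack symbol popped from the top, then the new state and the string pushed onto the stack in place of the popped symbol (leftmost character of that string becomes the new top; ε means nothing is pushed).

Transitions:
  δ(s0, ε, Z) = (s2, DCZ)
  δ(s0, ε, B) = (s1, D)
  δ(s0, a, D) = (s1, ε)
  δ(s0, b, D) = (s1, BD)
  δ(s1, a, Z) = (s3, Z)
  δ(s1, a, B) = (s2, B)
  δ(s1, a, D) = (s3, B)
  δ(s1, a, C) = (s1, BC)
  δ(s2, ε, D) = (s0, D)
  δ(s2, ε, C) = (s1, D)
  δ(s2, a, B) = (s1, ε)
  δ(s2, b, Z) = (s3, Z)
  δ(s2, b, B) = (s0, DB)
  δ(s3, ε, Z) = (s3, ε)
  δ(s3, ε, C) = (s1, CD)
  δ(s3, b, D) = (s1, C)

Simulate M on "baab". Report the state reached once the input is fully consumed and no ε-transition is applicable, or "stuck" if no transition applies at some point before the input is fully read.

(s0, baab, Z) ⊢ (s2, baab, DCZ) ⊢ (s0, baab, DCZ) ⊢ (s1, aab, BDCZ) ⊢ (s2, ab, BDCZ) ⊢ (s1, b, DCZ)
No transition for (s1, b, top D); M blocks with input b remaining.

stuck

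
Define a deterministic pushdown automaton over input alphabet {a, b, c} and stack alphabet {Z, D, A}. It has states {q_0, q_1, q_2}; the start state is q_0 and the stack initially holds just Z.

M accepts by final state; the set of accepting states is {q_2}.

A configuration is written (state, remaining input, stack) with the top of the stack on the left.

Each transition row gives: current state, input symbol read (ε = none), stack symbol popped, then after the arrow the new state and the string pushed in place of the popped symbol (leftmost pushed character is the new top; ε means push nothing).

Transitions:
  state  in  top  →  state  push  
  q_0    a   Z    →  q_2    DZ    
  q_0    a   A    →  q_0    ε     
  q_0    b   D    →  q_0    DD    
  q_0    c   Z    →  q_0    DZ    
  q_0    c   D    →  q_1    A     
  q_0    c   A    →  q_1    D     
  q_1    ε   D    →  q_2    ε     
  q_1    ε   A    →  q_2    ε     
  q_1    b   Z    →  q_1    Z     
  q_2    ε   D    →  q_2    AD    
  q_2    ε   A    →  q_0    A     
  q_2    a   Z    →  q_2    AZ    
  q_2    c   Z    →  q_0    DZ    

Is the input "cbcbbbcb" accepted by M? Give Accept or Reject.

(q_0, cbcbbbcb, Z)
  read c, top Z: go to q_0, push DZ → (q_0, bcbbbcb, DZ)
  read b, top D: go to q_0, push DD → (q_0, cbbbcb, DDZ)
  read c, top D: go to q_1, push A → (q_1, bbbcb, ADZ)
  ε-move, top A: go to q_2, push ε → (q_2, bbbcb, DZ)
  ε-move, top D: go to q_2, push AD → (q_2, bbbcb, ADZ)
  ε-move, top A: go to q_0, push A → (q_0, bbbcb, ADZ)
No transition applies at (q_0, bbbcb, ADZ); input not fully consumed.

Reject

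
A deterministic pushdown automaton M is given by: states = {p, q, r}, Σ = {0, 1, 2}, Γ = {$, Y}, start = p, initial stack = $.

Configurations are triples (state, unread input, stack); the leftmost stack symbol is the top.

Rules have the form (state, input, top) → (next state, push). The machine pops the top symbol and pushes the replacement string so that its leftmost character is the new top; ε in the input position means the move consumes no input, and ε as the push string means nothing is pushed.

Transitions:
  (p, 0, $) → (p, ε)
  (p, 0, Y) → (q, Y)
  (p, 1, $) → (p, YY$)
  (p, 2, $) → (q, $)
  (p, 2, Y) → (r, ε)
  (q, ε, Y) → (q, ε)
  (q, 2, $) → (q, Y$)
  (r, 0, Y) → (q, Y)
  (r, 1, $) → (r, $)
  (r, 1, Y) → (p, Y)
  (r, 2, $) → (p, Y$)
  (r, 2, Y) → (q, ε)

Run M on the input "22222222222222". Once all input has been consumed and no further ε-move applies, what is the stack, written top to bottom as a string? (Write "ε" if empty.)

(p, 22222222222222, $)
  read 2, top $: go to q, push $ → (q, 2222222222222, $)
  read 2, top $: go to q, push Y$ → (q, 222222222222, Y$)
  ε-move, top Y: go to q, push ε → (q, 222222222222, $)
  read 2, top $: go to q, push Y$ → (q, 22222222222, Y$)
  ε-move, top Y: go to q, push ε → (q, 22222222222, $)
  read 2, top $: go to q, push Y$ → (q, 2222222222, Y$)
  ε-move, top Y: go to q, push ε → (q, 2222222222, $)
  read 2, top $: go to q, push Y$ → (q, 222222222, Y$)
  ε-move, top Y: go to q, push ε → (q, 222222222, $)
  read 2, top $: go to q, push Y$ → (q, 22222222, Y$)
  ε-move, top Y: go to q, push ε → (q, 22222222, $)
  read 2, top $: go to q, push Y$ → (q, 2222222, Y$)
  ε-move, top Y: go to q, push ε → (q, 2222222, $)
  read 2, top $: go to q, push Y$ → (q, 222222, Y$)
  ε-move, top Y: go to q, push ε → (q, 222222, $)
  read 2, top $: go to q, push Y$ → (q, 22222, Y$)
  ε-move, top Y: go to q, push ε → (q, 22222, $)
  read 2, top $: go to q, push Y$ → (q, 2222, Y$)
  ε-move, top Y: go to q, push ε → (q, 2222, $)
  read 2, top $: go to q, push Y$ → (q, 222, Y$)
  ε-move, top Y: go to q, push ε → (q, 222, $)
  read 2, top $: go to q, push Y$ → (q, 22, Y$)
  ε-move, top Y: go to q, push ε → (q, 22, $)
  read 2, top $: go to q, push Y$ → (q, 2, Y$)
  ε-move, top Y: go to q, push ε → (q, 2, $)
  read 2, top $: go to q, push Y$ → (q, ε, Y$)
  ε-move, top Y: go to q, push ε → (q, ε, $)
All input consumed in state q with stack $.

$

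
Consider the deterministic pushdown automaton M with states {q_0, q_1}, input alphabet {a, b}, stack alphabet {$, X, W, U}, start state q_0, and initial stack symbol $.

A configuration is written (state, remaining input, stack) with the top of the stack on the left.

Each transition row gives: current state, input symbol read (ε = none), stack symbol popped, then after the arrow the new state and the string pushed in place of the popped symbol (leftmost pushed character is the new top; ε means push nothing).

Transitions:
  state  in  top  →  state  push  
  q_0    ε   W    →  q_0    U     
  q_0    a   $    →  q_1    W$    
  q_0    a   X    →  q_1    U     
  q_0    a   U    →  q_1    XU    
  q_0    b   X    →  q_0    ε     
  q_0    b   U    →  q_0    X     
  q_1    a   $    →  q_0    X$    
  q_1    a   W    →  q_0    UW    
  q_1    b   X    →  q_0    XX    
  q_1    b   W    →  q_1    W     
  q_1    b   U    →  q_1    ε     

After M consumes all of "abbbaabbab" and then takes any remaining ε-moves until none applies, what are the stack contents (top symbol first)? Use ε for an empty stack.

UW$

(q_0, abbbaabbab, $)
  read a, top $: go to q_1, push W$ → (q_1, bbbaabbab, W$)
  read b, top W: go to q_1, push W → (q_1, bbaabbab, W$)
  read b, top W: go to q_1, push W → (q_1, baabbab, W$)
  read b, top W: go to q_1, push W → (q_1, aabbab, W$)
  read a, top W: go to q_0, push UW → (q_0, abbab, UW$)
  read a, top U: go to q_1, push XU → (q_1, bbab, XUW$)
  read b, top X: go to q_0, push XX → (q_0, bab, XXUW$)
  read b, top X: go to q_0, push ε → (q_0, ab, XUW$)
  read a, top X: go to q_1, push U → (q_1, b, UUW$)
  read b, top U: go to q_1, push ε → (q_1, ε, UW$)
All input consumed in state q_1 with stack UW$.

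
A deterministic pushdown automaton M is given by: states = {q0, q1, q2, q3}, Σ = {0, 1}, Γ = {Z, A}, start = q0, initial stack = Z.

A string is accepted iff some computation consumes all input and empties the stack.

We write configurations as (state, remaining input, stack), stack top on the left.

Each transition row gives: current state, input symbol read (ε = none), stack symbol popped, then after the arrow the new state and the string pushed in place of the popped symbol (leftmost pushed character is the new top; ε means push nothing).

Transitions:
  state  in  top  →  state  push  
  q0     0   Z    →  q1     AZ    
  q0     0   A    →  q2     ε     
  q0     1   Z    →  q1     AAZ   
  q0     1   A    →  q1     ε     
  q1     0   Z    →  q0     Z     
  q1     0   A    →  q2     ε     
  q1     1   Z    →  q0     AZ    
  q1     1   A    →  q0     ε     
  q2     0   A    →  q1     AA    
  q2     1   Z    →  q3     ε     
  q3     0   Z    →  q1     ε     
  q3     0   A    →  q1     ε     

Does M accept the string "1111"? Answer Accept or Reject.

(q0, 1111, Z)
  read 1, top Z: go to q1, push AAZ → (q1, 111, AAZ)
  read 1, top A: go to q0, push ε → (q0, 11, AZ)
  read 1, top A: go to q1, push ε → (q1, 1, Z)
  read 1, top Z: go to q0, push AZ → (q0, ε, AZ)
All input consumed; stack is AZ, not empty, and no further ε-move applies.

Reject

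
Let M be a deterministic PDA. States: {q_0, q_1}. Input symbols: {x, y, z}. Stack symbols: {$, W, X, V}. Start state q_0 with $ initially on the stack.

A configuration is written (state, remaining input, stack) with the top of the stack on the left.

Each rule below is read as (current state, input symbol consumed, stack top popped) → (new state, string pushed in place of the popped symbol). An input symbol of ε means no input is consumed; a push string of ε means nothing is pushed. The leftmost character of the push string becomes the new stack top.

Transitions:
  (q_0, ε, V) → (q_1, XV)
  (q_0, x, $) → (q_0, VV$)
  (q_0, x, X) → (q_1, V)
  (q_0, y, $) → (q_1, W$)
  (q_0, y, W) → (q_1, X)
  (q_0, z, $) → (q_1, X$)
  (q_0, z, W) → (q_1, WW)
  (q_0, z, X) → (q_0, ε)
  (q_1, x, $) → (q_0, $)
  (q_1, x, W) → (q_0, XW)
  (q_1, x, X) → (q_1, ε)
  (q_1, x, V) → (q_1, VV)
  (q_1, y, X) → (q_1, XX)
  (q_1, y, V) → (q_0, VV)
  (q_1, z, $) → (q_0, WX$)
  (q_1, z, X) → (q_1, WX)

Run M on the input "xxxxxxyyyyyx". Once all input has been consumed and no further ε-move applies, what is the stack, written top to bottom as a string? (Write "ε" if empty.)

XXXXVVVVVVV$

(q_0, xxxxxxyyyyyx, $)
  read x, top $: go to q_0, push VV$ → (q_0, xxxxxyyyyyx, VV$)
  ε-move, top V: go to q_1, push XV → (q_1, xxxxxyyyyyx, XVV$)
  read x, top X: go to q_1, push ε → (q_1, xxxxyyyyyx, VV$)
  read x, top V: go to q_1, push VV → (q_1, xxxyyyyyx, VVV$)
  read x, top V: go to q_1, push VV → (q_1, xxyyyyyx, VVVV$)
  read x, top V: go to q_1, push VV → (q_1, xyyyyyx, VVVVV$)
  read x, top V: go to q_1, push VV → (q_1, yyyyyx, VVVVVV$)
  read y, top V: go to q_0, push VV → (q_0, yyyyx, VVVVVVV$)
  ε-move, top V: go to q_1, push XV → (q_1, yyyyx, XVVVVVVV$)
  read y, top X: go to q_1, push XX → (q_1, yyyx, XXVVVVVVV$)
  read y, top X: go to q_1, push XX → (q_1, yyx, XXXVVVVVVV$)
  read y, top X: go to q_1, push XX → (q_1, yx, XXXXVVVVVVV$)
  read y, top X: go to q_1, push XX → (q_1, x, XXXXXVVVVVVV$)
  read x, top X: go to q_1, push ε → (q_1, ε, XXXXVVVVVVV$)
All input consumed in state q_1 with stack XXXXVVVVVVV$.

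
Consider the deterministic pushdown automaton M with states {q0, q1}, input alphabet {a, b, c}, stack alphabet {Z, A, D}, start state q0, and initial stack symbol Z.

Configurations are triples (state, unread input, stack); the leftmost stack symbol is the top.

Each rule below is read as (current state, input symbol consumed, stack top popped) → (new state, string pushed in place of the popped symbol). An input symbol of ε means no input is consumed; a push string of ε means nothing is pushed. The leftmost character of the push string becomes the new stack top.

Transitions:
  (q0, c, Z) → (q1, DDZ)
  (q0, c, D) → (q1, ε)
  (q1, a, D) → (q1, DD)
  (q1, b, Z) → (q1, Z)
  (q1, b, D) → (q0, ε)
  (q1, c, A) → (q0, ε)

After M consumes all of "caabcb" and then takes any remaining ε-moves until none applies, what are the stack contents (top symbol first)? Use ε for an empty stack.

DZ

(q0, caabcb, Z) ⊢ (q1, aabcb, DDZ) ⊢ (q1, abcb, DDDZ) ⊢ (q1, bcb, DDDDZ) ⊢ (q0, cb, DDDZ) ⊢ (q1, b, DDZ) ⊢ (q0, ε, DZ)
All input consumed in state q0 with stack DZ.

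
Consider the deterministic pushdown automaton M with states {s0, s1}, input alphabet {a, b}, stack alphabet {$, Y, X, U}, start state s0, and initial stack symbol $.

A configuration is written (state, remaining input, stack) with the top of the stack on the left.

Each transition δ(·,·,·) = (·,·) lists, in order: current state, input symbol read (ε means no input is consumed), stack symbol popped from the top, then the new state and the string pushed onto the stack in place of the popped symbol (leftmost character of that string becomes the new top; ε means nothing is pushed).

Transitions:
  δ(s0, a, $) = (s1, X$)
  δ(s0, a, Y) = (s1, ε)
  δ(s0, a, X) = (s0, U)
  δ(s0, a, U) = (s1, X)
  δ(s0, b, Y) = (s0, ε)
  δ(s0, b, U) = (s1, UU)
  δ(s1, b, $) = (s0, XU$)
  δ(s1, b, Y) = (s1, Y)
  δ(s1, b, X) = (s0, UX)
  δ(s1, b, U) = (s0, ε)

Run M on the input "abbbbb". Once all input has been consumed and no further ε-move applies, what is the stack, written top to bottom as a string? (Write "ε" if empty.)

(s0, abbbbb, $)
  read a, top $: go to s1, push X$ → (s1, bbbbb, X$)
  read b, top X: go to s0, push UX → (s0, bbbb, UX$)
  read b, top U: go to s1, push UU → (s1, bbb, UUX$)
  read b, top U: go to s0, push ε → (s0, bb, UX$)
  read b, top U: go to s1, push UU → (s1, b, UUX$)
  read b, top U: go to s0, push ε → (s0, ε, UX$)
All input consumed in state s0 with stack UX$.

UX$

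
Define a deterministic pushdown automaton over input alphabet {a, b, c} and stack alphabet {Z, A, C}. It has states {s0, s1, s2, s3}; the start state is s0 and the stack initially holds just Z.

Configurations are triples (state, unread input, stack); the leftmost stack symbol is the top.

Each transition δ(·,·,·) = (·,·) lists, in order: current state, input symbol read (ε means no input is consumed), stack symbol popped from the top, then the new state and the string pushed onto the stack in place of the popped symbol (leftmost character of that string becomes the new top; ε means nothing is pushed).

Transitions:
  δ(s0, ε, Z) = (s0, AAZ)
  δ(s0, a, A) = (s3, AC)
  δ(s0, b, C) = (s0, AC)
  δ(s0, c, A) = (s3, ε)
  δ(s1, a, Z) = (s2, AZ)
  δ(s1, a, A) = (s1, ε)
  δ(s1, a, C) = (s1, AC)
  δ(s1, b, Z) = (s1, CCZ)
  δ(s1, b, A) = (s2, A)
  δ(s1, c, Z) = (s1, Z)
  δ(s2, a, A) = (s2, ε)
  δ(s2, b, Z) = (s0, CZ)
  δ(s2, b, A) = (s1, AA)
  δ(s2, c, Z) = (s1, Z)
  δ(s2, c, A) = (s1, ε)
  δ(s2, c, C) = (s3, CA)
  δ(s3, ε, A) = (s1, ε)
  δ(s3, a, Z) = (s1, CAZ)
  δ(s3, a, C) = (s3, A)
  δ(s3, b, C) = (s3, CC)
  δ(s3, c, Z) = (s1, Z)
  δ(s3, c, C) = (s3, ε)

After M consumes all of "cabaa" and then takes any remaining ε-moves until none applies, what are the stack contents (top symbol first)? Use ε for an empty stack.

Z

(s0, cabaa, Z)
  ε-move, top Z: go to s0, push AAZ → (s0, cabaa, AAZ)
  read c, top A: go to s3, push ε → (s3, abaa, AZ)
  ε-move, top A: go to s1, push ε → (s1, abaa, Z)
  read a, top Z: go to s2, push AZ → (s2, baa, AZ)
  read b, top A: go to s1, push AA → (s1, aa, AAZ)
  read a, top A: go to s1, push ε → (s1, a, AZ)
  read a, top A: go to s1, push ε → (s1, ε, Z)
All input consumed in state s1 with stack Z.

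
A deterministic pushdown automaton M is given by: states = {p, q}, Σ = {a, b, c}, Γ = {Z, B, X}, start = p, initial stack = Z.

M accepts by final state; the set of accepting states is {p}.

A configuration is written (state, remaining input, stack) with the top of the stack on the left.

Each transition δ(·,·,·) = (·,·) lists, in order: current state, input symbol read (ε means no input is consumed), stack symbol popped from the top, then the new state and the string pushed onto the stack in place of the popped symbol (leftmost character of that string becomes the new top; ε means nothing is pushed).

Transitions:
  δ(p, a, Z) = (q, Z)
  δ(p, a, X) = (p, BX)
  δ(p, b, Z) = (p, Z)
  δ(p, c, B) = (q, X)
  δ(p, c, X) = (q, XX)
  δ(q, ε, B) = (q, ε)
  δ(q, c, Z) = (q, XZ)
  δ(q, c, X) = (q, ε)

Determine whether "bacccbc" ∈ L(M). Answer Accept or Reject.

(p, bacccbc, Z)
  read b, top Z: go to p, push Z → (p, acccbc, Z)
  read a, top Z: go to q, push Z → (q, cccbc, Z)
  read c, top Z: go to q, push XZ → (q, ccbc, XZ)
  read c, top X: go to q, push ε → (q, cbc, Z)
  read c, top Z: go to q, push XZ → (q, bc, XZ)
No transition applies at (q, bc, XZ); input not fully consumed.

Reject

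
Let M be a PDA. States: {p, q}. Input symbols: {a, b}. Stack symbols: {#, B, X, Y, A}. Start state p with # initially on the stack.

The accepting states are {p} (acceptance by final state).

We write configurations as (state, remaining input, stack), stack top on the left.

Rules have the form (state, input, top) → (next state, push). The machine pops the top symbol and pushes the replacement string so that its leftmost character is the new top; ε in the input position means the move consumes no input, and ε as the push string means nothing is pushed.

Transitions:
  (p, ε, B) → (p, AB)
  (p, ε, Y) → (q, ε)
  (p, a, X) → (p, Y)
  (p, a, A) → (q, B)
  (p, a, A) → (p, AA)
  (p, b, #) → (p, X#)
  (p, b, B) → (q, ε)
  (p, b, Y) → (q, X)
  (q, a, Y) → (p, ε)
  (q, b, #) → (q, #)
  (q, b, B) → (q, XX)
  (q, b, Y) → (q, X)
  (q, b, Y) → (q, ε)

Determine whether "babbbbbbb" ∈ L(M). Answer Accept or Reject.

No computation consumes all input and reaches a final state.

Reject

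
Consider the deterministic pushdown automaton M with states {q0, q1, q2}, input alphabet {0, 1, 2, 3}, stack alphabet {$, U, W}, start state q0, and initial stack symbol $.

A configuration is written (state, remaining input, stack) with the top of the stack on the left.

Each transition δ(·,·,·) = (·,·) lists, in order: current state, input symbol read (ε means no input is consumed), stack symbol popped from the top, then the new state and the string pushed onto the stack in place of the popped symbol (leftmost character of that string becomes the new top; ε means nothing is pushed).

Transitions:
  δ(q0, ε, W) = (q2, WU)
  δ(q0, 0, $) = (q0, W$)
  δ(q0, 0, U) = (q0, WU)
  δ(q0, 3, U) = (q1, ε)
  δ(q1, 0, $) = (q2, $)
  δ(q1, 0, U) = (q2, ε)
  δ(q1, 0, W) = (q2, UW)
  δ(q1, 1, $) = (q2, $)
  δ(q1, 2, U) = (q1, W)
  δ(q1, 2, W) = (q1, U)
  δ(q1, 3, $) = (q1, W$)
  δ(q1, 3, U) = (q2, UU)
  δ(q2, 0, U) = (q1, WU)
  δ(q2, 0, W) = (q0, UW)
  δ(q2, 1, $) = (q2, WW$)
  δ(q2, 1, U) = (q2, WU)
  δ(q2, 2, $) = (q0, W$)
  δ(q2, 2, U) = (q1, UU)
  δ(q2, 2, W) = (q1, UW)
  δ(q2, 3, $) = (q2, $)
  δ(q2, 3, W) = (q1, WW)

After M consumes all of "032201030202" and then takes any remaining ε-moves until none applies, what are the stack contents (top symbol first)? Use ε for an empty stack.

UUWUWWU$

(q0, 032201030202, $)
  read 0, top $: go to q0, push W$ → (q0, 32201030202, W$)
  ε-move, top W: go to q2, push WU → (q2, 32201030202, WU$)
  read 3, top W: go to q1, push WW → (q1, 2201030202, WWU$)
  read 2, top W: go to q1, push U → (q1, 201030202, UWU$)
  read 2, top U: go to q1, push W → (q1, 01030202, WWU$)
  read 0, top W: go to q2, push UW → (q2, 1030202, UWWU$)
  read 1, top U: go to q2, push WU → (q2, 030202, WUWWU$)
  read 0, top W: go to q0, push UW → (q0, 30202, UWUWWU$)
  read 3, top U: go to q1, push ε → (q1, 0202, WUWWU$)
  read 0, top W: go to q2, push UW → (q2, 202, UWUWWU$)
  read 2, top U: go to q1, push UU → (q1, 02, UUWUWWU$)
  read 0, top U: go to q2, push ε → (q2, 2, UWUWWU$)
  read 2, top U: go to q1, push UU → (q1, ε, UUWUWWU$)
All input consumed in state q1 with stack UUWUWWU$.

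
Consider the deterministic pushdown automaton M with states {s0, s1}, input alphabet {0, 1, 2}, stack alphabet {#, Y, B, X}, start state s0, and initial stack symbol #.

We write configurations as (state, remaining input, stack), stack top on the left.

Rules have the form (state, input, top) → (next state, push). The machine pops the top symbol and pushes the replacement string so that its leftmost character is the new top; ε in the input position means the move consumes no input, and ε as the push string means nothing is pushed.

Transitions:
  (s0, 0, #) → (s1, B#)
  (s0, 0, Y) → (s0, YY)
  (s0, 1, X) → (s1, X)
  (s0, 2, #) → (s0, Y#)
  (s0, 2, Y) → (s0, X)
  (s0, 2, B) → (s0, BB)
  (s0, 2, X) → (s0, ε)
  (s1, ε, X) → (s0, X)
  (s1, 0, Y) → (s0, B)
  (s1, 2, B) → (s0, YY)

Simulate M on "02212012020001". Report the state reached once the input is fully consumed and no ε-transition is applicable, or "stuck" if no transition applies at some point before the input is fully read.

stuck

(s0, 02212012020001, #)
  read 0, top #: go to s1, push B# → (s1, 2212012020001, B#)
  read 2, top B: go to s0, push YY → (s0, 212012020001, YY#)
  read 2, top Y: go to s0, push X → (s0, 12012020001, XY#)
  read 1, top X: go to s1, push X → (s1, 2012020001, XY#)
  ε-move, top X: go to s0, push X → (s0, 2012020001, XY#)
  read 2, top X: go to s0, push ε → (s0, 012020001, Y#)
  read 0, top Y: go to s0, push YY → (s0, 12020001, YY#)
No transition for (s0, 1, top Y); M blocks with input 12020001 remaining.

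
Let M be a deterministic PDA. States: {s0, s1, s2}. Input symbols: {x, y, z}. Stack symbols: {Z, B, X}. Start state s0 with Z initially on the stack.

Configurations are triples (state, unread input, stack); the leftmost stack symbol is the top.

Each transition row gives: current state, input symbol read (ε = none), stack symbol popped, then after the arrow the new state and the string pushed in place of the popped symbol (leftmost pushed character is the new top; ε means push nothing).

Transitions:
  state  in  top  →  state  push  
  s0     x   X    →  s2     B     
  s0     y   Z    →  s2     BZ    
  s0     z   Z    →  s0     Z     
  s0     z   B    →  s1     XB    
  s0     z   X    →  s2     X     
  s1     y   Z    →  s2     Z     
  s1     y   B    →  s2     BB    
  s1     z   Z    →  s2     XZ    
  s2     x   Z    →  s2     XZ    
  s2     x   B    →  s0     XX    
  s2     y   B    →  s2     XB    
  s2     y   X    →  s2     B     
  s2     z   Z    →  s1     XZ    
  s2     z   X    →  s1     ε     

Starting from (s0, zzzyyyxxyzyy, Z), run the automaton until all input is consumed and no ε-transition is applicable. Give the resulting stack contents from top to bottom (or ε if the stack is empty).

XBBXBZ

(s0, zzzyyyxxyzyy, Z) ⊢ (s0, zzyyyxxyzyy, Z) ⊢ (s0, zyyyxxyzyy, Z) ⊢ (s0, yyyxxyzyy, Z) ⊢ (s2, yyxxyzyy, BZ) ⊢ (s2, yxxyzyy, XBZ) ⊢ (s2, xxyzyy, BBZ) ⊢ (s0, xyzyy, XXBZ) ⊢ (s2, yzyy, BXBZ) ⊢ (s2, zyy, XBXBZ) ⊢ (s1, yy, BXBZ) ⊢ (s2, y, BBXBZ) ⊢ (s2, ε, XBBXBZ)
All input consumed in state s2 with stack XBBXBZ.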